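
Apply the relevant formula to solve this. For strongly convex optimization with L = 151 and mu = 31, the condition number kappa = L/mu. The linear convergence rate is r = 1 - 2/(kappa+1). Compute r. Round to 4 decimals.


Step 1: Compute the condition number.
kappa = L/mu = 151/31 = 4.871
Step 2: Compute the convergence rate.
r = 1 - 2/(kappa + 1) = 1 - 2*mu/(L + mu) = (L - mu)/(L + mu) = 120/182 = 0.6593


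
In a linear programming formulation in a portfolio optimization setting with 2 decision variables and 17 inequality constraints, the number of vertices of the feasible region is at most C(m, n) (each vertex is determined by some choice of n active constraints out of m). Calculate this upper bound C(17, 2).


Each vertex corresponds to some choice of n active constraints out of m, so the number of vertices is at most C(m, n) = m! / (n!(m-n)!).
m = 17, n = 2
Numerator: 17 * 16
Denominator: 2! = 2
C(17, 2) = 136


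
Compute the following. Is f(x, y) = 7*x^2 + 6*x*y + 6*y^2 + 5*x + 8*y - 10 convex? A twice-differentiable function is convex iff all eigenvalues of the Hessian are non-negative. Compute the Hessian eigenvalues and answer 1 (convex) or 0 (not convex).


The Hessian of f(x,y) = 7*x^2 + 6*x*y + 6*y^2 + 5*x + 8*y - 10 is:
H = [[14, 6], [6, 12]]
Trace = 14 + 12 = 26
Determinant = 14*12 - (6)^2 = 132
Discriminant = (26)^2 - 4*132 = 148.0
Eigenvalues: lambda_1 = 6.9172, lambda_2 = 19.0828
The function is convex.

1


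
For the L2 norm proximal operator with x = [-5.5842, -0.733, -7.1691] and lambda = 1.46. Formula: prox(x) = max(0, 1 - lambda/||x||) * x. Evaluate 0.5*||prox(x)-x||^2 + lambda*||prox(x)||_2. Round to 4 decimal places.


Step 1: Compute ||x||.
||x|| = 9.1168
Step 2: Compute scaling factor.
scale = max(0, 1 - 1.46/9.1168) = 0.8399
Step 3: prox(x) = [-4.6899, -0.6156, -6.021]
||prox(x)|| = 7.6568
Step 4: Proximal objective.
0.5*||prox-x||^2 = 1.0658
lambda*||prox|| = 11.1789
Total = 12.2448


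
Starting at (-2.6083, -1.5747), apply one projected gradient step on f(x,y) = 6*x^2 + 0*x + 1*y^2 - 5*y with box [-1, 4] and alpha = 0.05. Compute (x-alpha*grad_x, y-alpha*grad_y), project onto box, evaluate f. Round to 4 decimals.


Step 1: Compute gradient at (-2.6083, -1.5747).
grad_x = 2*6*-2.6083 + 0 = -31.2996
grad_y = 2*1*-1.5747 - 5 = -8.1494
Step 2: Gradient step.
x_raw = -2.6083 - 0.05*-31.2996 = -1.0433
y_raw = -1.5747 - 0.05*-8.1494 = -1.1672
Step 3: Project onto [-1, 4].
x_proj = clip(-1.0433) = -1.0
y_proj = clip(-1.1672) = -1.0
Step 4: Evaluate f.
f(-1.0, -1.0) = 12.0


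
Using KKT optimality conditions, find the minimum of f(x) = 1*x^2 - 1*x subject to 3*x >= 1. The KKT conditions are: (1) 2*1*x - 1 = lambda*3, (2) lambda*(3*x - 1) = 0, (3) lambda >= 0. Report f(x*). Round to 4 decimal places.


Step 1: Try lambda = 0 (constraint inactive).
Stationarity: 2*1*x - 1 = 0
x* = 1/(2*1) = 0.5
Check constraint: 3*0.5 = 1.5 >= 1 -- satisfied.
Step 2: Compute optimal value.
f(x*) = 1*0.5^2 - 1*0.5 = -0.25


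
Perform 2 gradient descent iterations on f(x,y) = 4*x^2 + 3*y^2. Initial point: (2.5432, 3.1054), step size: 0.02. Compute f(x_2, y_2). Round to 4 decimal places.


Gradient descent on f(x,y) = 4*x^2 + 3*y^2.
Starting point: (2.5432, 3.1054), alpha = 0.02
Step 1: grad_x = 2*4*2.5432 = 20.3456, grad_y = 2*3*3.1054 = 18.6324
  x_1 = 2.5432 - 0.02*20.3456 = 2.1363
  y_1 = 3.1054 - 0.02*18.6324 = 2.7328
Step 2: grad_x = 2*4*2.1363 = 17.0903, grad_y = 2*3*2.7328 = 16.3965
  x_2 = 2.1363 - 0.02*17.0903 = 1.7945
  y_2 = 2.7328 - 0.02*16.3965 = 2.4048
f(1.7945, 2.4048) = 4*1.7945^2 + 3*2.4048^2 = 30.2302


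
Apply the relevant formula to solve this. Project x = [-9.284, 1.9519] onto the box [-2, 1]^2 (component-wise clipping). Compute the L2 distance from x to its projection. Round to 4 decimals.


Project each component onto [-2, 1].
clip(-9.284) = -2.0, clip(1.9519) = 1.0
Projection = [-2.0, 1.0]
Squared diffs: [53.0567, 0.9061]
Distance = sqrt(53.9628) = 7.3459


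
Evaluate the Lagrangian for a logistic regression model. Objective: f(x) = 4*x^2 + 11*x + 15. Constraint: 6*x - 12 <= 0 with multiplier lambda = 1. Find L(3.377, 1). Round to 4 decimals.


Step 1: Evaluate f(x).
f(3.377) = 4*3.377^2 + 11*3.377 + 15 = 97.7635
Step 2: Evaluate g(x).
g(3.377) = 6*3.377 - 12 = 8.262
Step 3: Compute Lagrangian.
L = 97.7635 + 1*8.262 = 106.0255


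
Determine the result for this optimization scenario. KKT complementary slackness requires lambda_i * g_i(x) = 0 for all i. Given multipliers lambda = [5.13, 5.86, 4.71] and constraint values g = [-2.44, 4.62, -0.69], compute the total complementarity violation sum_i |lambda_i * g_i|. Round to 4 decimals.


KKT complementary slackness check:
lambda_1 * g_1 = 5.13 * -2.44 = -12.5172
lambda_2 * g_2 = 5.86 * 4.62 = 27.0732
lambda_3 * g_3 = 4.71 * -0.69 = -3.2499
Total violation = 12.5172 + 27.0732 + 3.2499 = 42.8403


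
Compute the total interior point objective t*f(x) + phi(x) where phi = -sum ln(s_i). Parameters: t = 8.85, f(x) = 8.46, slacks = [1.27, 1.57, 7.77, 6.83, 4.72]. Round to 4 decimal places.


Step 1: Compute log-barrier.
ln values: [0.239, 0.4511, 2.0503, 1.9213, 1.5518]
phi = -(0.239 + 0.4511 + 2.0503 + 1.9213 + 1.5518) = -6.2135
Step 2: Compute augmented objective.
t*f(x) = 8.85*8.46 = 74.871
Total = 74.871 - 6.2135 = 68.6575


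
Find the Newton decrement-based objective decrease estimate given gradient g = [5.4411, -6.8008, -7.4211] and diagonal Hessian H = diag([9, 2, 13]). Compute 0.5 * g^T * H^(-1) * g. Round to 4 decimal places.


Step 1: H is diagonal, so H^(-1) * g = [0.6046, -3.4004, -0.5709].
Step 2: g^T H^(-1) g = sum_i g_i^2 / H_ii
  = (5.4411)^2/9 + (-6.8008)^2/2 + (-7.4211)^2/13
  = 3.2895 + 23.1254 + 4.2364 = 30.6513
Step 3: Objective decrease = 0.5 * g^T H^(-1) g = 15.3257


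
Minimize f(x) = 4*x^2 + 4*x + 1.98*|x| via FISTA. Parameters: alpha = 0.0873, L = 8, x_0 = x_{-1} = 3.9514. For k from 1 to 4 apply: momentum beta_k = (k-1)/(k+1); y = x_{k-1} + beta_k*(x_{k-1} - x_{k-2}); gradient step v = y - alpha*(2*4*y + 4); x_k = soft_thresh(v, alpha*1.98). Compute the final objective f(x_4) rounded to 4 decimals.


FISTA on f(x) = 4*x^2 + 4*x + 1.98*|x|
L = 8, alpha = 0.0873
Iteration 1: beta = 0.0, y = 3.9514 + 0.0*(3.9514 - 3.9514) = 3.9514
  grad(y) = 35.6112, v = y - alpha*grad = 0.8425
  prox(v) = soft_thresh(0.8425, 0.1729) = 0.6697
Iteration 2: beta = 0.3333, y = 0.6697 + 0.3333*(0.6697 - 3.9514) = -0.4242
  grad(y) = 0.6063, v = y - alpha*grad = -0.4771
  prox(v) = soft_thresh(-0.4771, 0.1729) = -0.3043
Iteration 3: beta = 0.5, y = -0.3043 + 0.5*(-0.3043 - 0.6697) = -0.7913
  grad(y) = -2.3302, v = y - alpha*grad = -0.5878
  prox(v) = soft_thresh(-0.5878, 0.1729) = -0.415
Iteration 4: beta = 0.6, y = -0.415 + 0.6*(-0.415 + 0.3043) = -0.4814
  grad(y) = 0.1486, v = y - alpha*grad = -0.4944
  prox(v) = soft_thresh(-0.4944, 0.1729) = -0.3215
f(x_4) = 4*(-0.3215)^2 + 4*(-0.3215) + 1.98*|-0.3215| = -0.236


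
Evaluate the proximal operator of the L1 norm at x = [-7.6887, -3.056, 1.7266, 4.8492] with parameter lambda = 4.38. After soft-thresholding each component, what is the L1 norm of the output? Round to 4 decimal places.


Soft-thresholding with lambda = 4.38:
prox(-7.6887) = sign(-7.6887)*max(|-7.6887| - 4.38, 0) = -3.3087
prox(-3.056) = sign(-3.056)*max(|-3.056| - 4.38, 0) = 0.0
prox(1.7266) = sign(1.7266)*max(|1.7266| - 4.38, 0) = 0.0
prox(4.8492) = sign(4.8492)*max(|4.8492| - 4.38, 0) = 0.4692
prox(x) = [-3.3087, 0.0, 0.0, 0.4692]
||prox(x)||_1 = 3.3087 + 0.0 + 0.0 + 0.4692 = 3.7779


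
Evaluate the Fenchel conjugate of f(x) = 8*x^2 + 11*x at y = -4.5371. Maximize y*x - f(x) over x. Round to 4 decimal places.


f*(y) = sup_x {y*x - a*x^2 - b*x} = sup_x {(y-b)*x - a*x^2}
FOC: (y - b) - 2a*x = 0 => x* = (y - b)/(2a)
x* = (-4.5371 - 11)/(2*8) = -0.9711
f*(-4.5371) = (y-b)^2/(4a) = (-4.5371 - 11)^2/(4*8)
= 241.4015/32 = 7.5438


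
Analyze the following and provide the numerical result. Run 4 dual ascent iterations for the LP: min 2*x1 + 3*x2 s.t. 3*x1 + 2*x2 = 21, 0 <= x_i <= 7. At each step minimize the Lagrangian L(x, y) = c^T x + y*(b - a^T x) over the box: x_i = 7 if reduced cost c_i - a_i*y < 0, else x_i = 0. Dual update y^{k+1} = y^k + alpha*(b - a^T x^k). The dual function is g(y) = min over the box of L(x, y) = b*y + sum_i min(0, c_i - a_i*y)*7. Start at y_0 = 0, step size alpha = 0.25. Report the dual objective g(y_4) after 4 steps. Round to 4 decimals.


Dual ascent for LP: min 2*x1 + 3*x2, 3*x1 + 2*x2 = 21, 0 <= x_i <= 7
Step 1: y^k = 0.0, reduced costs: (2.0, 3.0)
  x^k = (0.0, 0.0), subgradient = b - a^T x = 21.0
  y^{k+1} = 0.0 + 0.25*21.0 = 5.25
Step 2: y^k = 5.25, reduced costs: (-13.75, -7.5)
  x^k = (7.0, 7.0), subgradient = b - a^T x = -14.0
  y^{k+1} = 5.25 + 0.25*-14.0 = 1.75
Step 3: y^k = 1.75, reduced costs: (-3.25, -0.5)
  x^k = (7.0, 7.0), subgradient = b - a^T x = -14.0
  y^{k+1} = 1.75 + 0.25*-14.0 = -1.75
Step 4: y^k = -1.75, reduced costs: (7.25, 6.5)
  x^k = (0.0, 0.0), subgradient = b - a^T x = 21.0
  y^{k+1} = -1.75 + 0.25*21.0 = 3.5
Dual objective at y_4 = 3.5: reduced costs (-8.5, -4.0), box minimizer x = (7.0, 7.0)
g(y_4) = b*y + (c1 - a1*y)*x1 + (c2 - a2*y)*x2 = 21*3.5 + (-8.5)*7.0 + (-4.0)*7.0 = 73.5 - 59.5 - 28.0 = -14.0


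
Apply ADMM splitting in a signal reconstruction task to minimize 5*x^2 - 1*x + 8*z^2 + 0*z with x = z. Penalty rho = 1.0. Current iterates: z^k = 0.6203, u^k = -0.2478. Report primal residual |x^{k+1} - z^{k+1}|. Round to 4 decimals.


ADMM iteration with rho = 1.0, z^k = 0.6203, u^k = -0.2478
Step 1: x-update.
Minimize 5*x^2 - 1*x + (1.0/2)*(x - 0.6203 - 0.2478)^2
FOC: (2*5 + 1.0)*x = 1 + 1.0*(0.6203 + 0.2478)
x^{k+1} = 0.1698
Step 2: z-update.
Minimize 8*z^2 + 0*z + (1.0/2)*(0.1698 - z - 0.2478)^2
FOC: (2*8 + 1.0)*z = 0 + 1.0*(0.1698 - 0.2478)
z^{k+1} = -0.0046
Step 3: u-update.
u^{k+1} = -0.2478 + 0.1698 + 0.0046 = -0.0734
Step 4: Primal residual = |0.1698 + 0.0046| = 0.1744


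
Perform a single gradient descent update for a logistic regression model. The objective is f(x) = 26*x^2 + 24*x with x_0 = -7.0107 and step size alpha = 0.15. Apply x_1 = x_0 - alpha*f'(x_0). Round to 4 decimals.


We compute the gradient at x_0 and apply the update.
f'(x) = 52*x + 24
f'(-7.0107) = 52*-7.0107 + 24 = -340.5564
x_1 = -7.0107 - 0.15*-340.5564 = 44.0728


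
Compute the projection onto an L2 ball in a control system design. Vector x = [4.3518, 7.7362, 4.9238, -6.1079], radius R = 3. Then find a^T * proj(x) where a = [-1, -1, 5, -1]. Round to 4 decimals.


Step 1: Compute ||x|| (intermediates to 6 decimals).
||x|| = sqrt(4.3518^2 + 7.7362^2 + 4.9238^2 + (-6.1079)^2) = 11.8464
Step 2: Project.
Since ||x|| > R, scale = R/||x|| = 3/11.8464 = 0.253241, proj(x) = scale * x
proj(x) = [1.102054, 1.959123, 1.246908, -1.546771]
Step 3: Dot product.
a^T * proj(x) = -1*1.102054 - 1*1.959123 + 5*1.246908 - 1*(-1.546771) = 4.7201


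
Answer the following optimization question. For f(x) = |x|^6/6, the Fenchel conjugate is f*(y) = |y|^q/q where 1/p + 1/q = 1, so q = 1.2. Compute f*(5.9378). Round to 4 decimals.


The conjugate exponent q satisfies 1/p + 1/q = 1.
p = 6, so q = 6/(6 - 1) = 1.2
|y|^q = 5.9378^1.2 = 8.4791
f*(5.9378) = 8.4791 / 1.2 = 7.0659


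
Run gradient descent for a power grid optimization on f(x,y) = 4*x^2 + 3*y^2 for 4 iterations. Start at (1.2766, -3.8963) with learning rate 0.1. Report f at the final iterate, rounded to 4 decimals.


Gradient descent on f(x,y) = 4*x^2 + 3*y^2.
Starting point: (1.2766, -3.8963), alpha = 0.1
Step 1: grad_x = 2*4*1.2766 = 10.2128, grad_y = 2*3*-3.8963 = -23.3778
  x_1 = 1.2766 - 0.1*10.2128 = 0.2553
  y_1 = -3.8963 - 0.1*-23.3778 = -1.5585
Step 2: grad_x = 2*4*0.2553 = 2.0426, grad_y = 2*3*-1.5585 = -9.3511
  x_2 = 0.2553 - 0.1*2.0426 = 0.0511
  y_2 = -1.5585 - 0.1*-9.3511 = -0.6234
Step 3: grad_x = 2*4*0.0511 = 0.4085, grad_y = 2*3*-0.6234 = -3.7404
  x_3 = 0.0511 - 0.1*0.4085 = 0.0102
  y_3 = -0.6234 - 0.1*-3.7404 = -0.2494
Step 4: grad_x = 2*4*0.0102 = 0.0817, grad_y = 2*3*-0.2494 = -1.4962
  x_4 = 0.0102 - 0.1*0.0817 = 0.002
  y_4 = -0.2494 - 0.1*-1.4962 = -0.0997
f(0.002, -0.0997) = 4*0.002^2 + 3*(-0.0997)^2 = 0.0299


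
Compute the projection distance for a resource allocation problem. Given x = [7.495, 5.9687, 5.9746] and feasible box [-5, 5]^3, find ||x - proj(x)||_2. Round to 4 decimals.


Project each component onto [-5, 5].
clip(7.495) = 5.0, clip(5.9687) = 5.0, clip(5.9746) = 5.0
Projection = [5.0, 5.0, 5.0]
Squared diffs: [6.225, 0.9384, 0.9498]
Distance = sqrt(8.1132) = 2.8484


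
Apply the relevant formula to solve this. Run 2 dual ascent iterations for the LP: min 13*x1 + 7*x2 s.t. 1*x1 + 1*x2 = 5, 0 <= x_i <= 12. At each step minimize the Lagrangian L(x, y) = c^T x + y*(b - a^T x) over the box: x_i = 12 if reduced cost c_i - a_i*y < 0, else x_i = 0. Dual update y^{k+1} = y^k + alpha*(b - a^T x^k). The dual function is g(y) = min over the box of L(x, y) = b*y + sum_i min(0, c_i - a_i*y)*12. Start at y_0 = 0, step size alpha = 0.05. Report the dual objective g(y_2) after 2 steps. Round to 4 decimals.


Dual ascent for LP: min 13*x1 + 7*x2, 1*x1 + 1*x2 = 5, 0 <= x_i <= 12
Step 1: y^k = 0.0, reduced costs: (13.0, 7.0)
  x^k = (0.0, 0.0), subgradient = b - a^T x = 5.0
  y^{k+1} = 0.0 + 0.05*5.0 = 0.25
Step 2: y^k = 0.25, reduced costs: (12.75, 6.75)
  x^k = (0.0, 0.0), subgradient = b - a^T x = 5.0
  y^{k+1} = 0.25 + 0.05*5.0 = 0.5
Dual objective at y_2 = 0.5: reduced costs (12.5, 6.5), box minimizer x = (0.0, 0.0)
g(y_2) = b*y + (c1 - a1*y)*x1 + (c2 - a2*y)*x2 = 5*0.5 + 12.5*0.0 + 6.5*0.0 = 2.5 + 0.0 + 0.0 = 2.5


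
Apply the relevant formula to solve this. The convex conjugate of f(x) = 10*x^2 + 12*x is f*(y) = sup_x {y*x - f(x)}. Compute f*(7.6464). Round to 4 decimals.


f*(y) = sup_x {y*x - a*x^2 - b*x} = sup_x {(y-b)*x - a*x^2}
FOC: (y - b) - 2a*x = 0 => x* = (y - b)/(2a)
x* = (7.6464 - 12)/(2*10) = -0.2177
f*(7.6464) = (y-b)^2/(4a) = (7.6464 - 12)^2/(4*10)
= 18.9538/40 = 0.4738


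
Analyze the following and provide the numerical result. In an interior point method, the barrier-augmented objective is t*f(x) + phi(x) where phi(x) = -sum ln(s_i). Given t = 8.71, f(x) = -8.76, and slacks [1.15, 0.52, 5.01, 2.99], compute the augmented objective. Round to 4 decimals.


Step 1: Compute log-barrier.
ln values: [0.1398, -0.6539, 1.6114, 1.0953]
phi = -(0.1398 - 0.6539 + 1.6114 + 1.0953) = -2.1925
Step 2: Compute augmented objective.
t*f(x) = 8.71*-8.76 = -76.2996
Total = -76.2996 - 2.1925 = -78.4921


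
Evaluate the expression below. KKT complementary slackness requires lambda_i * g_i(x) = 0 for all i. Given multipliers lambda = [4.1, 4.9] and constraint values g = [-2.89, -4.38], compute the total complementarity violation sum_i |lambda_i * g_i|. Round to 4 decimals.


KKT complementary slackness check:
lambda_1 * g_1 = 4.1 * -2.89 = -11.849
lambda_2 * g_2 = 4.9 * -4.38 = -21.462
Total violation = 11.849 + 21.462 = 33.311


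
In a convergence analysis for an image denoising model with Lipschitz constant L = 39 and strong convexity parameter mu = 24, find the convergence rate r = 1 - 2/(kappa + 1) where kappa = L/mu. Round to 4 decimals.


Step 1: Compute the condition number.
kappa = L/mu = 39/24 = 1.625
Step 2: Compute the convergence rate.
r = 1 - 2/(kappa + 1) = 1 - 2*mu/(L + mu) = (L - mu)/(L + mu) = 15/63 = 0.2381


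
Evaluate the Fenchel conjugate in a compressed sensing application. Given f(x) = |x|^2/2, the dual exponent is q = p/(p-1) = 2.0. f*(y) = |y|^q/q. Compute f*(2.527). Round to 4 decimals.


The conjugate exponent q satisfies 1/p + 1/q = 1.
p = 2, so q = 2/(2 - 1) = 2.0
|y|^q = 2.527^2.0 = 6.3857
f*(2.527) = 6.3857 / 2.0 = 3.1929


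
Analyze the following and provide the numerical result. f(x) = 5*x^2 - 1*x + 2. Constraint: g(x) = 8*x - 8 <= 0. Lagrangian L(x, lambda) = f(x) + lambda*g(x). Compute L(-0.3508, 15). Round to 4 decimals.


Step 1: Evaluate f(x).
f(-0.3508) = 5*(-0.3508)^2 - 1*(-0.3508) + 2 = 2.9661
Step 2: Evaluate g(x).
g(-0.3508) = 8*-0.3508 - 8 = -10.8064
Step 3: Compute Lagrangian.
L = 2.9661 + 15*-10.8064 = -159.1299


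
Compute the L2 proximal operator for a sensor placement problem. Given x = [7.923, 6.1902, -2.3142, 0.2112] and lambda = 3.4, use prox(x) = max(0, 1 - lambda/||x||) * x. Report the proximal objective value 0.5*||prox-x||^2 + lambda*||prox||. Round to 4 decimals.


Step 1: Compute ||x||.
||x|| = 10.3195
Step 2: Compute scaling factor.
scale = max(0, 1 - 3.4/10.3195) = 0.6705
Step 3: prox(x) = [5.3126, 4.1507, -1.5517, 0.1416]
||prox(x)|| = 6.9195
Step 4: Proximal objective.
0.5*||prox-x||^2 = 5.78
lambda*||prox|| = 23.5263
Total = 29.3064


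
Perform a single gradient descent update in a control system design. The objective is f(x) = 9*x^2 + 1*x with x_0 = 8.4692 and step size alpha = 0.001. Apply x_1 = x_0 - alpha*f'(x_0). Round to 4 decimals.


We compute the gradient at x_0 and apply the update.
f'(x) = 18*x + 1
f'(8.4692) = 18*8.4692 + 1 = 153.4456
x_1 = 8.4692 - 0.001*153.4456 = 8.3158


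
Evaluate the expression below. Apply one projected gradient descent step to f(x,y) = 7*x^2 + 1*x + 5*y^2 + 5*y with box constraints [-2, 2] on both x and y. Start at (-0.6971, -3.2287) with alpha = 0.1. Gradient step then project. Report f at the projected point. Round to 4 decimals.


Step 1: Compute gradient at (-0.6971, -3.2287).
grad_x = 2*7*-0.6971 + 1 = -8.7594
grad_y = 2*5*-3.2287 + 5 = -27.287
Step 2: Gradient step.
x_raw = -0.6971 - 0.1*-8.7594 = 0.1788
y_raw = -3.2287 - 0.1*-27.287 = -0.5
Step 3: Project onto [-2, 2].
x_proj = clip(0.1788) = 0.1788
y_proj = clip(-0.5) = -0.5
Step 4: Evaluate f.
f(0.1788, -0.5) = -0.8473


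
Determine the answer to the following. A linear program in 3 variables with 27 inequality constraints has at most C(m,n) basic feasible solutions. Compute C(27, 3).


Each vertex corresponds to some choice of n active constraints out of m, so the number of vertices is at most C(m, n) = m! / (n!(m-n)!).
m = 27, n = 3
Numerator: 27 * 26 * 25
Denominator: 3! = 6
C(27, 3) = 2925


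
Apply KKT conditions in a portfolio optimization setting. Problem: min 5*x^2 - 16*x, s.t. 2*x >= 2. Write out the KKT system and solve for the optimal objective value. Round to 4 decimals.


Step 1: Try lambda = 0 (constraint inactive).
Stationarity: 2*5*x - 16 = 0
x* = 16/(2*5) = 1.6
Check constraint: 2*1.6 = 3.2 >= 2 -- satisfied.
Step 2: Compute optimal value.
f(x*) = 5*1.6^2 - 16*1.6 = -12.8


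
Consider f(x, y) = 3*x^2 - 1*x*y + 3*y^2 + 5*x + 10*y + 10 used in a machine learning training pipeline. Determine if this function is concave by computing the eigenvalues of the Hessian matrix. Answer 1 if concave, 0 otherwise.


The Hessian of f(x,y) = 3*x^2 - 1*x*y + 3*y^2 + 5*x + 10*y + 10 is:
H = [[6, -1], [-1, 6]]
Trace = 6 + 6 = 12
Determinant = 6*6 - (-1)^2 = 35
Discriminant = (12)^2 - 4*35 = 4.0
Eigenvalues: lambda_1 = 5.0, lambda_2 = 7.0
The function is not concave.

0


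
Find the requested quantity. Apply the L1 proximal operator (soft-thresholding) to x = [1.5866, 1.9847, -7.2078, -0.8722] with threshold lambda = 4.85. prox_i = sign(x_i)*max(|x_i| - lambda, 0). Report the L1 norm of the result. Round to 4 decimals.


Soft-thresholding with lambda = 4.85:
prox(1.5866) = sign(1.5866)*max(|1.5866| - 4.85, 0) = 0.0
prox(1.9847) = sign(1.9847)*max(|1.9847| - 4.85, 0) = 0.0
prox(-7.2078) = sign(-7.2078)*max(|-7.2078| - 4.85, 0) = -2.3578
prox(-0.8722) = sign(-0.8722)*max(|-0.8722| - 4.85, 0) = 0.0
prox(x) = [0.0, 0.0, -2.3578, 0.0]
||prox(x)||_1 = 0.0 + 0.0 + 2.3578 + 0.0 = 2.3578


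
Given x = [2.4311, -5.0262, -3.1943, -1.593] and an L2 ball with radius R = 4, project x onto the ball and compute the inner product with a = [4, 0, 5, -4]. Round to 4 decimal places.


Step 1: Compute ||x|| (intermediates to 6 decimals).
||x|| = sqrt(2.4311^2 + (-5.0262)^2 + (-3.1943)^2 + (-1.593)^2) = 6.626774
Step 2: Project.
Since ||x|| > R, scale = R/||x|| = 4/6.626774 = 0.603612, proj(x) = scale * x
proj(x) = [1.467441, -3.033875, -1.928118, -0.961554]
Step 3: Dot product.
a^T * proj(x) = 4*1.467441 + 0*(-3.033875) + 5*(-1.928118) - 4*(-0.961554) = 0.0754


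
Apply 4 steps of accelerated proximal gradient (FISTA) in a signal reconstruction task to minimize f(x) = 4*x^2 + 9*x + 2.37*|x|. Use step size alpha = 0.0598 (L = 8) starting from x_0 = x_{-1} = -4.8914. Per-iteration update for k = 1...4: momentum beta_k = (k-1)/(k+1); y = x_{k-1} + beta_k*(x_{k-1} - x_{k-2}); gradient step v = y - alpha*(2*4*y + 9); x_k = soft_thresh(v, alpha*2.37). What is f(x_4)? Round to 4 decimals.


FISTA on f(x) = 4*x^2 + 9*x + 2.37*|x|
L = 8, alpha = 0.0598
Iteration 1: beta = 0.0, y = -4.8914 + 0.0*(-4.8914 + 4.8914) = -4.8914
  grad(y) = -30.1312, v = y - alpha*grad = -3.0896
  prox(v) = soft_thresh(-3.0896, 0.1417) = -2.9478
Iteration 2: beta = 0.3333, y = -2.9478 + 0.3333*(-2.9478 + 4.8914) = -2.3
  grad(y) = -9.3998, v = y - alpha*grad = -1.7379
  prox(v) = soft_thresh(-1.7379, 0.1417) = -1.5961
Iteration 3: beta = 0.5, y = -1.5961 + 0.5*(-1.5961 + 2.9478) = -0.9203
  grad(y) = 1.6376, v = y - alpha*grad = -1.0182
  prox(v) = soft_thresh(-1.0182, 0.1417) = -0.8765
Iteration 4: beta = 0.6, y = -0.8765 + 0.6*(-0.8765 + 1.5961) = -0.4447
  grad(y) = 5.4423, v = y - alpha*grad = -0.7702
  prox(v) = soft_thresh(-0.7702, 0.1417) = -0.6284
f(x_4) = 4*(-0.6284)^2 + 9*(-0.6284) + 2.37*|-0.6284| = -2.5868


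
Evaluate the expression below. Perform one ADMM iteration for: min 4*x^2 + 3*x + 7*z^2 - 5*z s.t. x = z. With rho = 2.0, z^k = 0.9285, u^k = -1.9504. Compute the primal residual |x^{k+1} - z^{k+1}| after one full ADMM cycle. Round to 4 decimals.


ADMM iteration with rho = 2.0, z^k = 0.9285, u^k = -1.9504
Step 1: x-update.
Minimize 4*x^2 + 3*x + (2.0/2)*(x - 0.9285 - 1.9504)^2
FOC: (2*4 + 2.0)*x = -3 + 2.0*(0.9285 + 1.9504)
x^{k+1} = 0.2758
Step 2: z-update.
Minimize 7*z^2 - 5*z + (2.0/2)*(0.2758 - z - 1.9504)^2
FOC: (2*7 + 2.0)*z = 5 + 2.0*(0.2758 - 1.9504)
z^{k+1} = 0.1032
Step 3: u-update.
u^{k+1} = -1.9504 + 0.2758 - 0.1032 = -1.7778
Step 4: Primal residual = |0.2758 - 0.1032| = 0.1726


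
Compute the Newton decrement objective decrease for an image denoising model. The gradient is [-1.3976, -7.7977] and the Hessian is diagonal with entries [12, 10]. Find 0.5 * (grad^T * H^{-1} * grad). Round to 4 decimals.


Step 1: H is diagonal, so H^(-1) * g = [-0.1165, -0.7798].
Step 2: g^T H^(-1) g = sum_i g_i^2 / H_ii
  = (-1.3976)^2/12 + (-7.7977)^2/10
  = 0.1628 + 6.0804 = 6.2432
Step 3: Objective decrease = 0.5 * g^T H^(-1) g = 3.1216


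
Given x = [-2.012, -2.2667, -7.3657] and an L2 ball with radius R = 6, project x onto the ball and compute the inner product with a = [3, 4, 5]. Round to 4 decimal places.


Step 1: Compute ||x|| (intermediates to 6 decimals).
||x|| = sqrt((-2.012)^2 + (-2.2667)^2 + (-7.3657)^2) = 7.964899
Step 2: Project.
Since ||x|| > R, scale = R/||x|| = 6/7.964899 = 0.753305, proj(x) = scale * x
proj(x) = [-1.51565, -1.707516, -5.548619]
Step 3: Dot product.
a^T * proj(x) = 3*(-1.51565) + 4*(-1.707516) + 5*(-5.548619) = -39.1201


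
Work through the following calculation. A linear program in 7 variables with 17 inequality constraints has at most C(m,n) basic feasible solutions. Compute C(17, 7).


Each vertex corresponds to some choice of n active constraints out of m, so the number of vertices is at most C(m, n) = m! / (n!(m-n)!).
m = 17, n = 7
Numerator: 17 * 16 * 15 * 14 * 13 * 12 * 11
Denominator: 7! = 5040
C(17, 7) = 19448


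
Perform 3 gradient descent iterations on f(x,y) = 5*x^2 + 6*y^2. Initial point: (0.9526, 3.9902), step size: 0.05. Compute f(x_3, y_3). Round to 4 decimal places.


Gradient descent on f(x,y) = 5*x^2 + 6*y^2.
Starting point: (0.9526, 3.9902), alpha = 0.05
Step 1: grad_x = 2*5*0.9526 = 9.526, grad_y = 2*6*3.9902 = 47.8824
  x_1 = 0.9526 - 0.05*9.526 = 0.4763
  y_1 = 3.9902 - 0.05*47.8824 = 1.5961
Step 2: grad_x = 2*5*0.4763 = 4.763, grad_y = 2*6*1.5961 = 19.153
  x_2 = 0.4763 - 0.05*4.763 = 0.2382
  y_2 = 1.5961 - 0.05*19.153 = 0.6384
Step 3: grad_x = 2*5*0.2382 = 2.3815, grad_y = 2*6*0.6384 = 7.6612
  x_3 = 0.2382 - 0.05*2.3815 = 0.1191
  y_3 = 0.6384 - 0.05*7.6612 = 0.2554
f(0.1191, 0.2554) = 5*0.1191^2 + 6*0.2554^2 = 0.4622


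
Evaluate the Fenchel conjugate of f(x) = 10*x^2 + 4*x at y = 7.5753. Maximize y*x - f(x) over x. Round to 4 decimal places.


f*(y) = sup_x {y*x - a*x^2 - b*x} = sup_x {(y-b)*x - a*x^2}
FOC: (y - b) - 2a*x = 0 => x* = (y - b)/(2a)
x* = (7.5753 - 4)/(2*10) = 0.1788
f*(7.5753) = (y-b)^2/(4a) = (7.5753 - 4)^2/(4*10)
= 12.7828/40 = 0.3196


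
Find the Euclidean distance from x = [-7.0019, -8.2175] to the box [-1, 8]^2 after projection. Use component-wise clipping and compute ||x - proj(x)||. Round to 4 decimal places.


Project each component onto [-1, 8].
clip(-7.0019) = -1.0, clip(-8.2175) = -1.0
Projection = [-1.0, -1.0]
Squared diffs: [36.0228, 52.0923]
Distance = sqrt(88.1151) = 9.387


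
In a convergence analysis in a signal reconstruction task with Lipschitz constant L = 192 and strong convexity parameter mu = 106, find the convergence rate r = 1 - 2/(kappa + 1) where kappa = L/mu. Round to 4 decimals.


Step 1: Compute the condition number.
kappa = L/mu = 192/106 = 1.8113
Step 2: Compute the convergence rate.
r = 1 - 2/(kappa + 1) = 1 - 2*mu/(L + mu) = (L - mu)/(L + mu) = 86/298 = 0.2886


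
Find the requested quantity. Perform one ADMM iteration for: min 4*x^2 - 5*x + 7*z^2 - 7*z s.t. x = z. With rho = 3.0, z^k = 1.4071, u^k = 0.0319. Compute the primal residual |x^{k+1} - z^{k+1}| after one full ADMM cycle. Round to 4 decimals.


ADMM iteration with rho = 3.0, z^k = 1.4071, u^k = 0.0319
Step 1: x-update.
Minimize 4*x^2 - 5*x + (3.0/2)*(x - 1.4071 + 0.0319)^2
FOC: (2*4 + 3.0)*x = 5 + 3.0*(1.4071 - 0.0319)
x^{k+1} = 0.8296
Step 2: z-update.
Minimize 7*z^2 - 7*z + (3.0/2)*(0.8296 - z + 0.0319)^2
FOC: (2*7 + 3.0)*z = 7 + 3.0*(0.8296 + 0.0319)
z^{k+1} = 0.5638
Step 3: u-update.
u^{k+1} = 0.0319 + 0.8296 - 0.5638 = 0.2977
Step 4: Primal residual = |0.8296 - 0.5638| = 0.2658


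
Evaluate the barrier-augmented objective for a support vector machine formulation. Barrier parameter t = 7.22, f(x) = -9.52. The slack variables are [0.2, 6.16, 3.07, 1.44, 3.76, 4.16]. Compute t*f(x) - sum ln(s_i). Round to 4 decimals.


Step 1: Compute log-barrier.
ln values: [-1.6094, 1.8181, 1.1217, 0.3646, 1.3244, 1.4255]
phi = -(-1.6094 + 1.8181 + 1.1217 + 0.3646 + 1.3244 + 1.4255) = -4.4449
Step 2: Compute augmented objective.
t*f(x) = 7.22*-9.52 = -68.7344
Total = -68.7344 - 4.4449 = -73.1793


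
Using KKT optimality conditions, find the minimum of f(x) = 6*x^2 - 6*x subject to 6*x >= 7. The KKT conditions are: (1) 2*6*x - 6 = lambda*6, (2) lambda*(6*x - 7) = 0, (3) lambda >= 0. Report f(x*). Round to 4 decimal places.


Step 1: Try lambda = 0 (constraint inactive).
x_unc = 6/(2*6) = 0.5
Check: 6*0.5 = 3.0 < 7 -- violated!
Step 2: Constraint must be active: 6*x = 7
x* = 7/6 = 1.1667 (rounded; the exact value 7/6 is used below)
lambda = (2*6*(7/6) - 6)/6 = 1.3333
Step 3: Compute optimal value.
f(x*) = 6*(7/6)^2 - 6*(7/6) = 1.1667


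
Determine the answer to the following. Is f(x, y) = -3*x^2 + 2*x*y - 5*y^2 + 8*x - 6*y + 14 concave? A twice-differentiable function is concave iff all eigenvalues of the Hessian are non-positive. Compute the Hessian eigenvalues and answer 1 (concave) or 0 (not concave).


The Hessian of f(x,y) = -3*x^2 + 2*x*y - 5*y^2 + 8*x - 6*y + 14 is:
H = [[-6, 2], [2, -10]]
Trace = -6 - 10 = -16
Determinant = -6*-10 - (2)^2 = 56
Discriminant = (-16)^2 - 4*56 = 32.0
Eigenvalues: lambda_1 = -10.8284, lambda_2 = -5.1716
The function is concave.

1


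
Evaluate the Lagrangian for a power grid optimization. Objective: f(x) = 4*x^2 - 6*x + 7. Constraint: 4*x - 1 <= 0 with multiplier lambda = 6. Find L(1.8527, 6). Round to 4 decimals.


Step 1: Evaluate f(x).
f(1.8527) = 4*1.8527^2 - 6*1.8527 + 7 = 9.6138
Step 2: Evaluate g(x).
g(1.8527) = 4*1.8527 - 1 = 6.4108
Step 3: Compute Lagrangian.
L = 9.6138 + 6*6.4108 = 48.0786


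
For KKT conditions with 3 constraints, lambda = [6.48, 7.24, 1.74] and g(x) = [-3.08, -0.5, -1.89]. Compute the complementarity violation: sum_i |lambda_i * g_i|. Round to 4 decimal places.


KKT complementary slackness check:
lambda_1 * g_1 = 6.48 * -3.08 = -19.9584
lambda_2 * g_2 = 7.24 * -0.5 = -3.62
lambda_3 * g_3 = 1.74 * -1.89 = -3.2886
Total violation = 19.9584 + 3.62 + 3.2886 = 26.867


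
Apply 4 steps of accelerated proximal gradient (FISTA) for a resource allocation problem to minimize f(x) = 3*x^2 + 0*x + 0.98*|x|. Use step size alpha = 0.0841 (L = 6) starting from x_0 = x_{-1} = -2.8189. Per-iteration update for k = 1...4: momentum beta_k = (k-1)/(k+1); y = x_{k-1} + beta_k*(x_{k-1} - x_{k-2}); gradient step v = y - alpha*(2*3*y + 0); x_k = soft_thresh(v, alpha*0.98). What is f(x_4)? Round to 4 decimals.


FISTA on f(x) = 3*x^2 + 0*x + 0.98*|x|
L = 6, alpha = 0.0841
Iteration 1: beta = 0.0, y = -2.8189 + 0.0*(-2.8189 + 2.8189) = -2.8189
  grad(y) = -16.9134, v = y - alpha*grad = -1.3965
  prox(v) = soft_thresh(-1.3965, 0.0824) = -1.3141
Iteration 2: beta = 0.3333, y = -1.3141 + 0.3333*(-1.3141 + 2.8189) = -0.8125
  grad(y) = -4.8747, v = y - alpha*grad = -0.4025
  prox(v) = soft_thresh(-0.4025, 0.0824) = -0.3201
Iteration 3: beta = 0.5, y = -0.3201 + 0.5*(-0.3201 + 1.3141) = 0.1769
  grad(y) = 1.0616, v = y - alpha*grad = 0.0876
  prox(v) = soft_thresh(0.0876, 0.0824) = 0.0052
Iteration 4: beta = 0.6, y = 0.0052 + 0.6*(0.0052 + 0.3201) = 0.2004
  grad(y) = 1.2025, v = y - alpha*grad = 0.0993
  prox(v) = soft_thresh(0.0993, 0.0824) = 0.0169
f(x_4) = 3*0.0169^2 + 0*0.0169 + 0.98*|0.0169| = 0.0174


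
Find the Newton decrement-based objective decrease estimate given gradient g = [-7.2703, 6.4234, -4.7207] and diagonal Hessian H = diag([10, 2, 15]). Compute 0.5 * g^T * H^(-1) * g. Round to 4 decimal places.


Step 1: H is diagonal, so H^(-1) * g = [-0.727, 3.2117, -0.3147].
Step 2: g^T H^(-1) g = sum_i g_i^2 / H_ii
  = (-7.2703)^2/10 + (6.4234)^2/2 + (-4.7207)^2/15
  = 5.2857 + 20.63 + 1.4857 = 27.4014
Step 3: Objective decrease = 0.5 * g^T H^(-1) g = 13.7007


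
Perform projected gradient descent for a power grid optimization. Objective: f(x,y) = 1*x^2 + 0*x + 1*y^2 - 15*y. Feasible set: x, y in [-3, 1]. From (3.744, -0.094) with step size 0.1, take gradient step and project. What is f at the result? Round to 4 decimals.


Step 1: Compute gradient at (3.744, -0.094).
grad_x = 2*1*3.744 + 0 = 7.488
grad_y = 2*1*-0.094 - 15 = -15.188
Step 2: Gradient step.
x_raw = 3.744 - 0.1*7.488 = 2.9952
y_raw = -0.094 - 0.1*-15.188 = 1.4248
Step 3: Project onto [-3, 1].
x_proj = clip(2.9952) = 1.0
y_proj = clip(1.4248) = 1.0
Step 4: Evaluate f.
f(1.0, 1.0) = -13.0


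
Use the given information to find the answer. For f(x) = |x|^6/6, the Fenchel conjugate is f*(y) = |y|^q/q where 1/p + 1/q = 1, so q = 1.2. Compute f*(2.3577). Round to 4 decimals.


The conjugate exponent q satisfies 1/p + 1/q = 1.
p = 6, so q = 6/(6 - 1) = 1.2
|y|^q = 2.3577^1.2 = 2.7989
f*(2.3577) = 2.7989 / 1.2 = 2.3324


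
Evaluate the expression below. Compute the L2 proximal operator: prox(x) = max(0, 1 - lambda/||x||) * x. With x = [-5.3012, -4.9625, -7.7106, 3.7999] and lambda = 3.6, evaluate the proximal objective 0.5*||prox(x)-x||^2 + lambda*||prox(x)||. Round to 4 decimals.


Step 1: Compute ||x||.
||x|| = 11.2526
Step 2: Compute scaling factor.
scale = max(0, 1 - 3.6/11.2526) = 0.6801
Step 3: prox(x) = [-3.6052, -3.3749, -5.2438, 2.5842]
||prox(x)|| = 7.6526
Step 4: Proximal objective.
0.5*||prox-x||^2 = 6.48
lambda*||prox|| = 27.5494
Total = 34.0295


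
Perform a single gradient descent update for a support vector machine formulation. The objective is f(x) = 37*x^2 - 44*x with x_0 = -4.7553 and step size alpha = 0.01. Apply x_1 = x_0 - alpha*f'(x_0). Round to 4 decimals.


We compute the gradient at x_0 and apply the update.
f'(x) = 74*x - 44
f'(-4.7553) = 74*-4.7553 - 44 = -395.8922
x_1 = -4.7553 - 0.01*-395.8922 = -0.7964


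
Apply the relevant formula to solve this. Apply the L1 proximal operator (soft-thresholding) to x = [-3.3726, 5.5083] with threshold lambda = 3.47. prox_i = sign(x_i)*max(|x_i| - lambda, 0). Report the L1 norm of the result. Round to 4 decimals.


Soft-thresholding with lambda = 3.47:
prox(-3.3726) = sign(-3.3726)*max(|-3.3726| - 3.47, 0) = 0.0
prox(5.5083) = sign(5.5083)*max(|5.5083| - 3.47, 0) = 2.0383
prox(x) = [0.0, 2.0383]
||prox(x)||_1 = 0.0 + 2.0383 = 2.0383


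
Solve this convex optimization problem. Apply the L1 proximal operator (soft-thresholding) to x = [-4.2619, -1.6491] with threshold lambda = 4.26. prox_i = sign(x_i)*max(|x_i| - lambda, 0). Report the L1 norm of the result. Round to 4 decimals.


Soft-thresholding with lambda = 4.26:
prox(-4.2619) = sign(-4.2619)*max(|-4.2619| - 4.26, 0) = -0.0019
prox(-1.6491) = sign(-1.6491)*max(|-1.6491| - 4.26, 0) = 0.0
prox(x) = [-0.0019, 0.0]
||prox(x)||_1 = 0.0019 + 0.0 = 0.0019


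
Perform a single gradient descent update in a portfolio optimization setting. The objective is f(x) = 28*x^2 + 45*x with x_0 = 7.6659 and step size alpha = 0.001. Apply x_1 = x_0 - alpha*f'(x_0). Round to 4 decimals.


We compute the gradient at x_0 and apply the update.
f'(x) = 56*x + 45
f'(7.6659) = 56*7.6659 + 45 = 474.2904
x_1 = 7.6659 - 0.001*474.2904 = 7.1916


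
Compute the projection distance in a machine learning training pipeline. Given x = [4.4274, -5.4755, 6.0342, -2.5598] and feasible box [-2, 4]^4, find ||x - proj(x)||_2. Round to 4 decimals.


Project each component onto [-2, 4].
clip(4.4274) = 4.0, clip(-5.4755) = -2.0, clip(6.0342) = 4.0, clip(-2.5598) = -2.0
Projection = [4.0, -2.0, 4.0, -2.0]
Squared diffs: [0.1827, 12.0791, 4.138, 0.3134]
Distance = sqrt(16.7132) = 4.0882


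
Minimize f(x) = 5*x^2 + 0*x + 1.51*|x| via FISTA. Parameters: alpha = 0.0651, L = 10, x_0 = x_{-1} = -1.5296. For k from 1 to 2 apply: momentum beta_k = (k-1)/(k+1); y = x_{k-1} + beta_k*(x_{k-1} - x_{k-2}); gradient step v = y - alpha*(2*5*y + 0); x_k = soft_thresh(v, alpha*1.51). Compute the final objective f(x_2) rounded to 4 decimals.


FISTA on f(x) = 5*x^2 + 0*x + 1.51*|x|
L = 10, alpha = 0.0651
Iteration 1: beta = 0.0, y = -1.5296 + 0.0*(-1.5296 + 1.5296) = -1.5296
  grad(y) = -15.296, v = y - alpha*grad = -0.5338
  prox(v) = soft_thresh(-0.5338, 0.0983) = -0.4355
Iteration 2: beta = 0.3333, y = -0.4355 + 0.3333*(-0.4355 + 1.5296) = -0.0708
  grad(y) = -0.7084, v = y - alpha*grad = -0.0247
  prox(v) = soft_thresh(-0.0247, 0.0983) = 0.0
f(x_2) = 5*0.0^2 + 0*0.0 + 1.51*|0.0| = 0.0


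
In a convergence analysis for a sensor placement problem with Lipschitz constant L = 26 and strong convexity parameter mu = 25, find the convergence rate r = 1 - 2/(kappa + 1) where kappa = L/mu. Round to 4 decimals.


Step 1: Compute the condition number.
kappa = L/mu = 26/25 = 1.04
Step 2: Compute the convergence rate.
r = 1 - 2/(kappa + 1) = 1 - 2*mu/(L + mu) = (L - mu)/(L + mu) = 1/51 = 0.0196


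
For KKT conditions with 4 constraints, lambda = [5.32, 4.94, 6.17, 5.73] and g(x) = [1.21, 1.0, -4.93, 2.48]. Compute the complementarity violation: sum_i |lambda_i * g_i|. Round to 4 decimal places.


KKT complementary slackness check:
lambda_1 * g_1 = 5.32 * 1.21 = 6.4372
lambda_2 * g_2 = 4.94 * 1.0 = 4.94
lambda_3 * g_3 = 6.17 * -4.93 = -30.4181
lambda_4 * g_4 = 5.73 * 2.48 = 14.2104
Total violation = 6.4372 + 4.94 + 30.4181 + 14.2104 = 56.0057


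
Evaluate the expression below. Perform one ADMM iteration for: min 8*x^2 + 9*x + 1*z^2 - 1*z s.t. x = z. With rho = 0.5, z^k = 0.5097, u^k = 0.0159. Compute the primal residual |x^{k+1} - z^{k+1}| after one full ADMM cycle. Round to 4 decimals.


ADMM iteration with rho = 0.5, z^k = 0.5097, u^k = 0.0159
Step 1: x-update.
Minimize 8*x^2 + 9*x + (0.5/2)*(x - 0.5097 + 0.0159)^2
FOC: (2*8 + 0.5)*x = -9 + 0.5*(0.5097 - 0.0159)
x^{k+1} = -0.5305
Step 2: z-update.
Minimize 1*z^2 - 1*z + (0.5/2)*(-0.5305 - z + 0.0159)^2
FOC: (2*1 + 0.5)*z = 1 + 0.5*(-0.5305 + 0.0159)
z^{k+1} = 0.2971
Step 3: u-update.
u^{k+1} = 0.0159 - 0.5305 - 0.2971 = -0.8117
Step 4: Primal residual = |-0.5305 - 0.2971| = 0.8276


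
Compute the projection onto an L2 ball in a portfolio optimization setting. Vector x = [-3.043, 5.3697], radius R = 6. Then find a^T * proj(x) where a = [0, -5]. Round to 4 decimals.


Step 1: Compute ||x|| (intermediates to 6 decimals).
||x|| = sqrt((-3.043)^2 + 5.3697^2) = 6.171995
Step 2: Project.
Since ||x|| > R, scale = R/||x|| = 6/6.171995 = 0.972133, proj(x) = scale * x
proj(x) = [-2.958201, 5.220063]
Step 3: Dot product.
a^T * proj(x) = 0*(-2.958201) - 5*5.220063 = -26.1003


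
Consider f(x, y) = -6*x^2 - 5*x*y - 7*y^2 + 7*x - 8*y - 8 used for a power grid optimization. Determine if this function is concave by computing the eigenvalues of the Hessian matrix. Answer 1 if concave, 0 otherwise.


The Hessian of f(x,y) = -6*x^2 - 5*x*y - 7*y^2 + 7*x - 8*y - 8 is:
H = [[-12, -5], [-5, -14]]
Trace = -12 - 14 = -26
Determinant = -12*-14 - (-5)^2 = 143
Discriminant = (-26)^2 - 4*143 = 104.0
Eigenvalues: lambda_1 = -18.099, lambda_2 = -7.901
The function is concave.

1


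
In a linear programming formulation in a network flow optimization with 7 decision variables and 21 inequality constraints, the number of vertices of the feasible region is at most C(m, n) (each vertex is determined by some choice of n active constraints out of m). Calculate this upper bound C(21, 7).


Each vertex corresponds to some choice of n active constraints out of m, so the number of vertices is at most C(m, n) = m! / (n!(m-n)!).
m = 21, n = 7
Numerator: 21 * 20 * 19 * 18 * 17 * 16 * 15
Denominator: 7! = 5040
C(21, 7) = 116280


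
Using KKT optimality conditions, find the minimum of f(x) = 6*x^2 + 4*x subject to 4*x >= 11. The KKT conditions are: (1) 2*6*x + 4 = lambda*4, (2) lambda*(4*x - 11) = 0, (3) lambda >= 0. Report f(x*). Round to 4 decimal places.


Step 1: Try lambda = 0 (constraint inactive).
x_unc = -4/(2*6) = -0.3333
Check: 4*-0.3333 = -1.3332 < 11 -- violated!
Step 2: Constraint must be active: 4*x = 11
x* = 11/4 = 2.75
lambda = (2*6*2.75 + 4)/4 = 9.25
Step 3: Compute optimal value.
f(x*) = 6*2.75^2 + 4*2.75 = 56.375


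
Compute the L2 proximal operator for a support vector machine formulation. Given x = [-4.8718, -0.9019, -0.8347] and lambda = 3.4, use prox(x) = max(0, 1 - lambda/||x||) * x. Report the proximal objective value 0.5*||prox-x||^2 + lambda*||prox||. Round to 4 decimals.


Step 1: Compute ||x||.
||x|| = 5.0244
Step 2: Compute scaling factor.
scale = max(0, 1 - 3.4/5.0244) = 0.3233
Step 3: prox(x) = [-1.5751, -0.2916, -0.2699]
||prox(x)|| = 1.6244
Step 4: Proximal objective.
0.5*||prox-x||^2 = 5.78
lambda*||prox|| = 5.523
Total = 11.303


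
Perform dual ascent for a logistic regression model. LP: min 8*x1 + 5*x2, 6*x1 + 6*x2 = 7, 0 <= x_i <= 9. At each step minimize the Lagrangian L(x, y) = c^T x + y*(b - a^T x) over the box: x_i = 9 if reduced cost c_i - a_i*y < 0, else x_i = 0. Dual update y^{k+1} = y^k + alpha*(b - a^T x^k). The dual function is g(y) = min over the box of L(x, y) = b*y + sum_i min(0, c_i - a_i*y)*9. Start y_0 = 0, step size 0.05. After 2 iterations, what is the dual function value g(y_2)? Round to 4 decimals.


Dual ascent for LP: min 8*x1 + 5*x2, 6*x1 + 6*x2 = 7, 0 <= x_i <= 9
Step 1: y^k = 0.0, reduced costs: (8.0, 5.0)
  x^k = (0.0, 0.0), subgradient = b - a^T x = 7.0
  y^{k+1} = 0.0 + 0.05*7.0 = 0.35
Step 2: y^k = 0.35, reduced costs: (5.9, 2.9)
  x^k = (0.0, 0.0), subgradient = b - a^T x = 7.0
  y^{k+1} = 0.35 + 0.05*7.0 = 0.7
Dual objective at y_2 = 0.7: reduced costs (3.8, 0.8), box minimizer x = (0.0, 0.0)
g(y_2) = b*y + (c1 - a1*y)*x1 + (c2 - a2*y)*x2 = 7*0.7 + 3.8*0.0 + 0.8*0.0 = 4.9 + 0.0 + 0.0 = 4.9


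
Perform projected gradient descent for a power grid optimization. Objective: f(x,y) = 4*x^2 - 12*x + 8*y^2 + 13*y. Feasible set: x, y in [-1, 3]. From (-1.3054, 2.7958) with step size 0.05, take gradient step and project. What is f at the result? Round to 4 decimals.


Step 1: Compute gradient at (-1.3054, 2.7958).
grad_x = 2*4*-1.3054 - 12 = -22.4432
grad_y = 2*8*2.7958 + 13 = 57.7328
Step 2: Gradient step.
x_raw = -1.3054 - 0.05*-22.4432 = -0.1832
y_raw = 2.7958 - 0.05*57.7328 = -0.0908
Step 3: Project onto [-1, 3].
x_proj = clip(-0.1832) = -0.1832
y_proj = clip(-0.0908) = -0.0908
Step 4: Evaluate f.
f(-0.1832, -0.0908) = 1.2183
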